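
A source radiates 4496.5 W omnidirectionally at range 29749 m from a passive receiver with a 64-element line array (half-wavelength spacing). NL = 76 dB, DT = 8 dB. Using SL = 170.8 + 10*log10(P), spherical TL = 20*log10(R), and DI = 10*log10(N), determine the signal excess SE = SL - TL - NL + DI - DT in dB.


51.92 dB


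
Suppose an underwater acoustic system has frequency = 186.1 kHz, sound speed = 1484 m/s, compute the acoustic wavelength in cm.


lambda = c/f = 1484 / 186100 = 0.008 m = 0.8 cm

0.8 cm


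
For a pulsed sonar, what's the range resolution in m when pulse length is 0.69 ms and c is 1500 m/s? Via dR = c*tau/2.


0.5175 m


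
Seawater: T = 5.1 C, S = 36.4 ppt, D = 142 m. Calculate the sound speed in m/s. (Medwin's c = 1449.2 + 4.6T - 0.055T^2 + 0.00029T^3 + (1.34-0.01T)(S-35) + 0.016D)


c = 1449.2 + 4.6*5.1 - 0.055*5.1^2 + 0.00029*5.1^3 + (1.34 - 0.01*5.1)*(36.4 - 35) + 0.016*142 = 1475.34

1475.34 m/s


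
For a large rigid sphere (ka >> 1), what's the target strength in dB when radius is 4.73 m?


7.48 dB


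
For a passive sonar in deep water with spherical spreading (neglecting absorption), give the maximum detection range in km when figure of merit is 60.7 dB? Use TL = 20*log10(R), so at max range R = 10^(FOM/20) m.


At max range FOM = TL, so 20*log10(R) = 60.7
R = 10^(60.7/20) = 1083.93 m = 1.08 km

1.08 km


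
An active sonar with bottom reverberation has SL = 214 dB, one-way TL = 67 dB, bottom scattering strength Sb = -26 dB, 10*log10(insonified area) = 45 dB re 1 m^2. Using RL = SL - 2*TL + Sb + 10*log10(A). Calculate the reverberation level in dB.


RL = SL - 2*TL + Sb + 10*log10(A) = 214 - 2*67 + (-26) + 45 = 99

99 dB


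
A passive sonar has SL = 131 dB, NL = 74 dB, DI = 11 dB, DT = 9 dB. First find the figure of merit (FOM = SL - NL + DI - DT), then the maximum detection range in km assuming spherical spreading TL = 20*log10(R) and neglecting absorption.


Step 1: FOM = SL - NL + DI - DT = 131 - 74 + 11 - 9 = 59 dB
Step 2: at max range FOM = TL = 20*log10(R), so R = 10^(59/20) = 891.25 m = 0.89 km

0.89 km


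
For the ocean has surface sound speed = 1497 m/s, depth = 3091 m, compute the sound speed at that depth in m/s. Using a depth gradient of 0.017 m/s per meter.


c = 1497 + 0.017 * 3091 = 1549.547

1549.547 m/s


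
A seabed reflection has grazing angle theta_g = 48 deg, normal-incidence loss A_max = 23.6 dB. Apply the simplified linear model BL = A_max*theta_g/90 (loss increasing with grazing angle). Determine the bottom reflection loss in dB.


12.59 dB


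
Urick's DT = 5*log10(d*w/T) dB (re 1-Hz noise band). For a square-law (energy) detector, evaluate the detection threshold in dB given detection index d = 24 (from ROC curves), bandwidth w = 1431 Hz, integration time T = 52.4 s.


DT = 5*log10(d*w/T) = 5*log10(24 * 1431 / 52.4) = 5*log10(655.42) = 14.08

14.08 dB


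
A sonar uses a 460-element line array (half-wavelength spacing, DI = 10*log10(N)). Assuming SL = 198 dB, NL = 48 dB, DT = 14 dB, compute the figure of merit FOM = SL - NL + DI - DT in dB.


162.63 dB


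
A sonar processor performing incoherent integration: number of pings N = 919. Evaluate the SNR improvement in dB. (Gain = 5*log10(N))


Gain = 5*log10(919) = 14.82

14.82 dB


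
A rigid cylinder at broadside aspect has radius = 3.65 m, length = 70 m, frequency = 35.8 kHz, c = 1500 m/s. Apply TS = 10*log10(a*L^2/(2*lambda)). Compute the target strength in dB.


lambda = 1500/35800 = 0.0419 m
TS = 10*log10(3.65*70^2/(2*0.0419)) = 53.29

53.29 dB


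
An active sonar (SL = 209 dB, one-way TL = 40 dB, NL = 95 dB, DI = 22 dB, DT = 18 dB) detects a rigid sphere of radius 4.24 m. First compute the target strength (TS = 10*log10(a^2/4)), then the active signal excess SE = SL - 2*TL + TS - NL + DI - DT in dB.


Step 1: TS = 10*log10(4.24^2/4) = 6.53 dB
Step 2: SE = SL - 2*TL + TS - NL + DI - DT = 209 - 2*40 + (6.53) - 95 + 22 - 18 = 44.53

44.53 dB


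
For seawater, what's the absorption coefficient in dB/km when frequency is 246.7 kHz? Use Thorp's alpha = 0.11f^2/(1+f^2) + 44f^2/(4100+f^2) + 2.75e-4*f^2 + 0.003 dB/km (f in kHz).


f^2 = 60860.89
alpha = 0.11*60860.89/(1+60860.89) + 44*60860.89/(4100+60860.89) + 2.75e-4*60860.89 + 0.003 = 58.073

58.073 dB/km


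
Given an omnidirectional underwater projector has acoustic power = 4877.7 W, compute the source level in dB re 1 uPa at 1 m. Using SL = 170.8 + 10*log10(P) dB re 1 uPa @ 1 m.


207.68 dB


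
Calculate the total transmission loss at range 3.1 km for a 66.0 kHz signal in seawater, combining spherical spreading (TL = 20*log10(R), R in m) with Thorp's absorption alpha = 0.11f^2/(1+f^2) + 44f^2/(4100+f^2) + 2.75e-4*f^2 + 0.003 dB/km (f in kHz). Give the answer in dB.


144.16 dB


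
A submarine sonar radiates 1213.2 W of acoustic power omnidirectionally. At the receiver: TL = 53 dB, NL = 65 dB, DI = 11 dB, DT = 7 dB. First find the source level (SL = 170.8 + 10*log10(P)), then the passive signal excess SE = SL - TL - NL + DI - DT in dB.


Step 1: SL = 170.8 + 10*log10(1213.2) = 201.64 dB
Step 2: SE = SL - TL - NL + DI - DT = 201.64 - 53 - 65 + 11 - 7 = 87.64

87.64 dB


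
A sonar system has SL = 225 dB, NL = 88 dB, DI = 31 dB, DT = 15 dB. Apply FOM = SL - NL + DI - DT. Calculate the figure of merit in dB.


153 dB


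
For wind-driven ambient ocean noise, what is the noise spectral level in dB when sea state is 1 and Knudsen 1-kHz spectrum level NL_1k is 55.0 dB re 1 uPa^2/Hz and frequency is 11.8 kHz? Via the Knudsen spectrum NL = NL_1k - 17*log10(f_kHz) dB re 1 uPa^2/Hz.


NL = NL_1k - 17*log10(f_kHz) = 55.0 - 17*log10(11.8) = 55.0 - (18.22) = 36.78

36.78 dB


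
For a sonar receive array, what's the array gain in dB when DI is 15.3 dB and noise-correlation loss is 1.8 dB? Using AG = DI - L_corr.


13.5 dB


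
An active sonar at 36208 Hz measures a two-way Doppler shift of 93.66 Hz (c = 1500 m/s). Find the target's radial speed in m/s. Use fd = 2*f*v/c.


From fd = 2*f*v/c, v = c*fd/(2*f) = 1500 * 93.66 / (2*36208) = 1.94

1.94 m/s


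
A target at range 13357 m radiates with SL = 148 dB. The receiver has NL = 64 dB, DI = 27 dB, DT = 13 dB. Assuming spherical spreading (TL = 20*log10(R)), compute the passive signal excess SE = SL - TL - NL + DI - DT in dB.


15.49 dB


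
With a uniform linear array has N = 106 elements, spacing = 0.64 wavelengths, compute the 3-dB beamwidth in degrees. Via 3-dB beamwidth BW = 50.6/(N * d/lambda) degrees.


0.75 deg


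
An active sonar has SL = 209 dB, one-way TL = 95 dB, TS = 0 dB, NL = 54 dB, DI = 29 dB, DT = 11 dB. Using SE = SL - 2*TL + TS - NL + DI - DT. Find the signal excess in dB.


SE = SL - 2*TL + TS - NL + DI - DT = 209 - 2*95 + (0) - 54 + 29 - 11 = -17

-17 dB


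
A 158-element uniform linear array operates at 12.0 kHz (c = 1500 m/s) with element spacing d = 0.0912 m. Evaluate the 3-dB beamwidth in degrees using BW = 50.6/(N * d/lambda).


Step 1: lambda = 1500/12000 = 0.125 m
Step 2: d/lambda = 0.0912/0.125 = 0.7296
Step 3: BW = 50.6/(N * d/lambda) = 50.6/(158 * 0.7296) = 0.44

0.44 deg


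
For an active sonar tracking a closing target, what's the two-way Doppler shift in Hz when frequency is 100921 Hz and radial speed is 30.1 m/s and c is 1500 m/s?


fd = 2*f*v/c = 2 * 100921 * 30.1 / 1500 = 4050.3

4050.3 Hz


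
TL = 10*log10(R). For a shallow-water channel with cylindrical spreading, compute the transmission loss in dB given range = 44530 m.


46.49 dB


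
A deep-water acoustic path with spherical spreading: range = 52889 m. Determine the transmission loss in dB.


TL = 20*log10(52889) = 94.47

94.47 dB


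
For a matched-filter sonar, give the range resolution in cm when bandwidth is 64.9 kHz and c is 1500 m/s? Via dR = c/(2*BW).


dR = c/(2*BW) = 1500 / (2 * 64.9e3) = 0.0116 m = 1.16 cm

1.16 cm


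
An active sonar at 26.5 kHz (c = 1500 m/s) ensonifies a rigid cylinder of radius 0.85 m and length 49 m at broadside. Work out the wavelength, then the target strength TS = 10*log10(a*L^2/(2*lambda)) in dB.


Step 1: lambda = c/f = 1500/26500 = 0.0566 m
Step 2: TS = 10*log10(a*L^2/(2*lambda)) = 10*log10(0.85*49^2/(2*0.0566)) = 42.56

42.56 dB


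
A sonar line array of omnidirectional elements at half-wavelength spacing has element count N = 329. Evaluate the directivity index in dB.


DI = 10*log10(329) = 25.17

25.17 dB


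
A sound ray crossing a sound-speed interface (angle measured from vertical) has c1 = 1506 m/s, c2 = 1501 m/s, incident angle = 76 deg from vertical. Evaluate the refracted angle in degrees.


75.26 deg


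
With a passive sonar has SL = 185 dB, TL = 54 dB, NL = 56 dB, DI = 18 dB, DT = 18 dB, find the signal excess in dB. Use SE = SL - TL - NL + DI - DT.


SE = SL - TL - NL + DI - DT = 185 - 54 - 56 + 18 - 18 = 75

75 dB


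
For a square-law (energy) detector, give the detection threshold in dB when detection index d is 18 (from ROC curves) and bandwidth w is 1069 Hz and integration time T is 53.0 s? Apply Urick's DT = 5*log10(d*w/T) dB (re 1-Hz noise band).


12.8 dB


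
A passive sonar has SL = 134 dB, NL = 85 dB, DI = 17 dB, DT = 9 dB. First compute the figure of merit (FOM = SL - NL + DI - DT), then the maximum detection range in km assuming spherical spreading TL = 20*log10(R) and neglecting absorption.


Step 1: FOM = SL - NL + DI - DT = 134 - 85 + 17 - 9 = 57 dB
Step 2: at max range FOM = TL = 20*log10(R), so R = 10^(57/20) = 707.95 m = 0.71 km

0.71 km


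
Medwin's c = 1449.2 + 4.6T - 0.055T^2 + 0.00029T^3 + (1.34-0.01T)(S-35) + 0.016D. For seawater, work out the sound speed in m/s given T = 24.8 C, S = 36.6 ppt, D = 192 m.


c = 1449.2 + 4.6*24.8 - 0.055*24.8^2 + 0.00029*24.8^3 + (1.34 - 0.01*24.8)*(36.6 - 35) + 0.016*192 = 1538.7

1538.7 m/s


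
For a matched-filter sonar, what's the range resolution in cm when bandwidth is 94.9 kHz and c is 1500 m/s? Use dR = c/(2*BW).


dR = c/(2*BW) = 1500 / (2 * 94.9e3) = 0.0079 m = 0.79 cm

0.79 cm


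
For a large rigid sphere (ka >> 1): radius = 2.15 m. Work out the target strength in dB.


TS = 10*log10(2.15^2 / 4) = 10*log10(1.155625) = 0.63

0.63 dB


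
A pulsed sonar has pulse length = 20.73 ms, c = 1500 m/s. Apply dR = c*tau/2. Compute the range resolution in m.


dR = c*tau/2 = 1500 * 20.73e-3 / 2 = 15.5475

15.5475 m


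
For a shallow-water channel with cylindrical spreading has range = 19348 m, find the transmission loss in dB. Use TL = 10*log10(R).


42.87 dB


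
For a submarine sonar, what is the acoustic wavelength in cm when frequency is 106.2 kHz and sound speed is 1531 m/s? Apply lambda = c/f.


lambda = c/f = 1531 / 106200 = 0.0144 m = 1.44 cm

1.44 cm


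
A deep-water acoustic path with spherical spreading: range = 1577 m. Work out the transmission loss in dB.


TL = 20*log10(1577) = 63.96

63.96 dB


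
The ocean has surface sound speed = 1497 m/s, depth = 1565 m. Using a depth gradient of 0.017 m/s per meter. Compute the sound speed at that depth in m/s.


c = 1497 + 0.017 * 1565 = 1523.605

1523.605 m/s


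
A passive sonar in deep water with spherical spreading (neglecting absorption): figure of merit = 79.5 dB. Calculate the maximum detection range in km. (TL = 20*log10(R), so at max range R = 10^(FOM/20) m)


At max range FOM = TL, so 20*log10(R) = 79.5
R = 10^(79.5/20) = 9440.61 m = 9.44 km

9.44 km


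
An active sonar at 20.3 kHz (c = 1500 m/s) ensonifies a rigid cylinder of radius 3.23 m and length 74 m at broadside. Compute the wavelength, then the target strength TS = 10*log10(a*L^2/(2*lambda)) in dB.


Step 1: lambda = c/f = 1500/20300 = 0.07389 m
Step 2: TS = 10*log10(a*L^2/(2*lambda)) = 10*log10(3.23*74^2/(2*0.07389)) = 50.78

50.78 dB


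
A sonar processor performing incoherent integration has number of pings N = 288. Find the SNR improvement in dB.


Gain = 5*log10(288) = 12.3

12.3 dB


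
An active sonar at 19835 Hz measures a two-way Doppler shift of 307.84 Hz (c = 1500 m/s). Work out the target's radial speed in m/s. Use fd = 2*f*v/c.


From fd = 2*f*v/c, v = c*fd/(2*f) = 1500 * 307.84 / (2*19835) = 11.64

11.64 m/s


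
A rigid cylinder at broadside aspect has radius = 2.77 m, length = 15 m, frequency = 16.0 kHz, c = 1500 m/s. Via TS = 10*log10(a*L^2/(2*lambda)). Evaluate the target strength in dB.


35.22 dB


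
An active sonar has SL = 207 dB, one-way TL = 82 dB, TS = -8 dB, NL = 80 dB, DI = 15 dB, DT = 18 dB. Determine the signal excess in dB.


SE = SL - 2*TL + TS - NL + DI - DT = 207 - 2*82 + (-8) - 80 + 15 - 18 = -48

-48 dB


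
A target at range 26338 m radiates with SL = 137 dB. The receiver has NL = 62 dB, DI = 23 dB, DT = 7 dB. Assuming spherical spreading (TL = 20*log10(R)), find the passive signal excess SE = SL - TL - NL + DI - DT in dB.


Step 1: TL = 20*log10(26338) = 88.41 dB
Step 2: SE = 137 - 88.41 - 62 + 23 - 7 = 2.59

2.59 dB


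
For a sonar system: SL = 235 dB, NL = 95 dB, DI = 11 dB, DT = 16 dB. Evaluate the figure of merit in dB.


135 dB


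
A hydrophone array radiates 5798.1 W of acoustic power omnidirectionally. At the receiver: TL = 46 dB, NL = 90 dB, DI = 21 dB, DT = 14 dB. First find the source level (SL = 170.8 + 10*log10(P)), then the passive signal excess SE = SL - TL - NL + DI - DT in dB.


Step 1: SL = 170.8 + 10*log10(5798.1) = 208.43 dB
Step 2: SE = SL - TL - NL + DI - DT = 208.43 - 46 - 90 + 21 - 14 = 79.43

79.43 dB


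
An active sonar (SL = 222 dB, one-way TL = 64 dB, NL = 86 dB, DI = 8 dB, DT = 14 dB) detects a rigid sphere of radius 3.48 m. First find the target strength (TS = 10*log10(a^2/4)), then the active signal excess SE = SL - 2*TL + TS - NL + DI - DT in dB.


Step 1: TS = 10*log10(3.48^2/4) = 4.81 dB
Step 2: SE = SL - 2*TL + TS - NL + DI - DT = 222 - 2*64 + (4.81) - 86 + 8 - 14 = 6.81

6.81 dB


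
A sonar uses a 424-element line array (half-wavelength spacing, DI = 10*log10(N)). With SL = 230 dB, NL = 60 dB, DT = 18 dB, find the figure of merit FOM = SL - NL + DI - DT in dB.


Step 1: DI = 10*log10(424) = 26.27 dB
Step 2: FOM = SL - NL + DI - DT = 230 - 60 + 26.27 - 18 = 178.27

178.27 dB


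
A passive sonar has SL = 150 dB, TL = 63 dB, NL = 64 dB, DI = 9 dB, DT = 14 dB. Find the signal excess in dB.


18 dB


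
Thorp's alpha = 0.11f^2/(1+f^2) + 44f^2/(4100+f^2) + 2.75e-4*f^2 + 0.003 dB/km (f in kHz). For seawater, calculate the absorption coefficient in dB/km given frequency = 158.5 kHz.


44.848 dB/km


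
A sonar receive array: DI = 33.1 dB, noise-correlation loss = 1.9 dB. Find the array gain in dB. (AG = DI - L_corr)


AG = DI - L_corr = 33.1 - 1.9 = 31.2

31.2 dB


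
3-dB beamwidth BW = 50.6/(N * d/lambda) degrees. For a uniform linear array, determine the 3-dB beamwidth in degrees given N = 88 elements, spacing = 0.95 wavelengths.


0.61 deg


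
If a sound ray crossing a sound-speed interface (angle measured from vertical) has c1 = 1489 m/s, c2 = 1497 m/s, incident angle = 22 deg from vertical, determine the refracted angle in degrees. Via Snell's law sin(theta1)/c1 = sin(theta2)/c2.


22.12 deg


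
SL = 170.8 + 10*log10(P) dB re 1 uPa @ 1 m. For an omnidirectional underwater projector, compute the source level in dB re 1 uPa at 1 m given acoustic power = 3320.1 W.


206.01 dB


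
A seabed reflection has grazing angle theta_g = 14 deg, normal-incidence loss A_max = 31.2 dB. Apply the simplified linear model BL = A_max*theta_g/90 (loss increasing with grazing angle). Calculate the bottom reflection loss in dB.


BL = A_max * theta_g / 90 = 31.2 * 14 / 90 = 4.85

4.85 dB


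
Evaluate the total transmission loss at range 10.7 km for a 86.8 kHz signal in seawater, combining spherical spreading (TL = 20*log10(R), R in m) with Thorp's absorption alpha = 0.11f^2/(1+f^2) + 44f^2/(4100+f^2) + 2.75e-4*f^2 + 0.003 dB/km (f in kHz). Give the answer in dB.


Step 1 (Thorp): alpha = 0.11*7534.24/(1+7534.24) + 44*7534.24/(4100+7534.24) + 2.75e-4*7534.24 + 0.003 = 30.6789 dB/km
Step 2: TL_spread = 20*log10(10700) = 80.59 dB
Step 3: TL_abs = alpha*R = 30.6789 * 10.7 = 328.26 dB
Step 4: TL_total = 80.59 + 328.26 = 408.85

408.85 dB


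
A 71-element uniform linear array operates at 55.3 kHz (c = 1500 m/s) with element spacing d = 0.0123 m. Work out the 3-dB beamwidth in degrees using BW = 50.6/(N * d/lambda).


Step 1: lambda = 1500/55300 = 0.02712 m
Step 2: d/lambda = 0.0123/0.02712 = 0.4535
Step 3: BW = 50.6/(N * d/lambda) = 50.6/(71 * 0.4535) = 1.57

1.57 deg


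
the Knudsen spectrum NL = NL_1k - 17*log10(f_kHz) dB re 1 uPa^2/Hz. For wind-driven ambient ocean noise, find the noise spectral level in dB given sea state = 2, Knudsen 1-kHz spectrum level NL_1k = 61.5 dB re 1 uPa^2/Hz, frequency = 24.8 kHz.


NL = NL_1k - 17*log10(f_kHz) = 61.5 - 17*log10(24.8) = 61.5 - (23.71) = 37.79

37.79 dB


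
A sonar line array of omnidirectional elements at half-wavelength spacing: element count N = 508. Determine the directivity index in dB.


DI = 10*log10(508) = 27.06

27.06 dB


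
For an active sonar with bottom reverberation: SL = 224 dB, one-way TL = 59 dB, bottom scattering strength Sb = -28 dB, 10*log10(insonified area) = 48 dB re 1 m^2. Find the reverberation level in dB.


RL = SL - 2*TL + Sb + 10*log10(A) = 224 - 2*59 + (-28) + 48 = 126

126 dB


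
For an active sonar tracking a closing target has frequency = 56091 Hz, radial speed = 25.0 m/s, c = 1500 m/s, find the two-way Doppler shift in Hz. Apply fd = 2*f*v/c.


fd = 2*f*v/c = 2 * 56091 * 25.0 / 1500 = 1869.7

1869.7 Hz


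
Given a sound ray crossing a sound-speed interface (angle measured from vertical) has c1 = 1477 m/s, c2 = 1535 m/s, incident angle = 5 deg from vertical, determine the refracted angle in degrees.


sin(theta2) = (c2/c1)*sin(theta1) = (1535/1477)*sin(5 deg) = 0.09058
theta2 = arcsin(0.09058) = 5.2

5.2 deg


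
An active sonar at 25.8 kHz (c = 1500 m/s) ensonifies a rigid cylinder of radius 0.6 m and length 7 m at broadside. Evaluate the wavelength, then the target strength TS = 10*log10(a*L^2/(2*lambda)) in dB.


Step 1: lambda = c/f = 1500/25800 = 0.05814 m
Step 2: TS = 10*log10(a*L^2/(2*lambda)) = 10*log10(0.6*7^2/(2*0.05814)) = 24.03

24.03 dB


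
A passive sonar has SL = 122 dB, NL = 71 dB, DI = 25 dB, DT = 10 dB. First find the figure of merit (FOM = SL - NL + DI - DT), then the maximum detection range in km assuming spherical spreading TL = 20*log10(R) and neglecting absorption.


Step 1: FOM = SL - NL + DI - DT = 122 - 71 + 25 - 10 = 66 dB
Step 2: at max range FOM = TL = 20*log10(R), so R = 10^(66/20) = 1995.26 m = 2.0 km

2.0 km


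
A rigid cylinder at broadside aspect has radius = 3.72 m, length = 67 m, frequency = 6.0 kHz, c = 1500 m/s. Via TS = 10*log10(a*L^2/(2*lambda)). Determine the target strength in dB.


45.24 dB


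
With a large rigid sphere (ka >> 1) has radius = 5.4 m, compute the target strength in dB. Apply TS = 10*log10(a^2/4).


8.63 dB


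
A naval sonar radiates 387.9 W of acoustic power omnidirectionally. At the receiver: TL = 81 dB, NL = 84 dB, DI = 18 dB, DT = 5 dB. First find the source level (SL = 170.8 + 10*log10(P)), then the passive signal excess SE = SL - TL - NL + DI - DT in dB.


Step 1: SL = 170.8 + 10*log10(387.9) = 196.69 dB
Step 2: SE = SL - TL - NL + DI - DT = 196.69 - 81 - 84 + 18 - 5 = 44.69

44.69 dB


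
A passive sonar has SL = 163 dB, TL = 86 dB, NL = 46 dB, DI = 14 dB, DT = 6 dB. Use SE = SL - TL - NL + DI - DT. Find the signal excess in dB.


39 dB


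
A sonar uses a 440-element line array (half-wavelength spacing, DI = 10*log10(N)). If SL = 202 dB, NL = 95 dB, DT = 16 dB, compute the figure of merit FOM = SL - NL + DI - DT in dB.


Step 1: DI = 10*log10(440) = 26.43 dB
Step 2: FOM = SL - NL + DI - DT = 202 - 95 + 26.43 - 16 = 117.43

117.43 dB


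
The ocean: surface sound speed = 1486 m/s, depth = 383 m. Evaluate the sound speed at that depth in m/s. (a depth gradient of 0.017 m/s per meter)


c = 1486 + 0.017 * 383 = 1492.511

1492.511 m/s


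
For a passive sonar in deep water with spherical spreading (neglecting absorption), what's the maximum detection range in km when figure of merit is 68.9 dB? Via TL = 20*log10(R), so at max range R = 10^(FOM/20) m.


At max range FOM = TL, so 20*log10(R) = 68.9
R = 10^(68.9/20) = 2786.12 m = 2.79 km

2.79 km


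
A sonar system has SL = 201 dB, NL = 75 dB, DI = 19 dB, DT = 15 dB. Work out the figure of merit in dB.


FOM = SL - NL + DI - DT = 201 - 75 + 19 - 15 = 130

130 dB


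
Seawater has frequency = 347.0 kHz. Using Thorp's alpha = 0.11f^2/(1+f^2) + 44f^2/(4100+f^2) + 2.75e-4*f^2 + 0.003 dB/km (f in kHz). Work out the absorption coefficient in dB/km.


f^2 = 120409.0
alpha = 0.11*120409.0/(1+120409.0) + 44*120409.0/(4100+120409.0) + 2.75e-4*120409.0 + 0.003 = 75.777

75.777 dB/km


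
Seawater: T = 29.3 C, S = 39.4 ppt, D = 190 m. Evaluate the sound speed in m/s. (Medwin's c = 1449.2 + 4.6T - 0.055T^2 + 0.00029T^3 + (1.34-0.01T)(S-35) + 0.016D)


c = 1449.2 + 4.6*29.3 - 0.055*29.3^2 + 0.00029*29.3^3 + (1.34 - 0.01*29.3)*(39.4 - 35) + 0.016*190 = 1551.7

1551.7 m/s


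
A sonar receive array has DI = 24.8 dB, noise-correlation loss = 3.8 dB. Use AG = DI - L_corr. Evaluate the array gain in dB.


AG = DI - L_corr = 24.8 - 3.8 = 21.0

21.0 dB


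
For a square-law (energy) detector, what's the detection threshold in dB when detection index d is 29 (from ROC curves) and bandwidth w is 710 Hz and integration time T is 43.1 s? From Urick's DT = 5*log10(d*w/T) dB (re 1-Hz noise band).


DT = 5*log10(d*w/T) = 5*log10(29 * 710 / 43.1) = 5*log10(477.73) = 13.4

13.4 dB


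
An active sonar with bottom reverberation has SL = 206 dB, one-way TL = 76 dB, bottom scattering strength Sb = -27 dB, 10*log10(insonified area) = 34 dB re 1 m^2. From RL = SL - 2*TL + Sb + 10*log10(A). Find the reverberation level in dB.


RL = SL - 2*TL + Sb + 10*log10(A) = 206 - 2*76 + (-27) + 34 = 61

61 dB


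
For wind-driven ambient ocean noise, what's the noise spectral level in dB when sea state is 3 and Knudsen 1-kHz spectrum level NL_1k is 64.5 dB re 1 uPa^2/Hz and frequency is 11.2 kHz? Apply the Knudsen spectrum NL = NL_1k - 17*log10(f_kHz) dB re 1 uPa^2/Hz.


NL = NL_1k - 17*log10(f_kHz) = 64.5 - 17*log10(11.2) = 64.5 - (17.84) = 46.66

46.66 dB


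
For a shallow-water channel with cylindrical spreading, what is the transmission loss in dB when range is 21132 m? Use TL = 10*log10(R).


TL = 10*log10(21132) = 43.25

43.25 dB


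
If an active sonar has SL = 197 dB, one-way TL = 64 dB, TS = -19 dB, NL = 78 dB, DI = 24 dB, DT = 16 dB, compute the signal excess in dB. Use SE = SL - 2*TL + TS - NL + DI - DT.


SE = SL - 2*TL + TS - NL + DI - DT = 197 - 2*64 + (-19) - 78 + 24 - 16 = -20

-20 dB


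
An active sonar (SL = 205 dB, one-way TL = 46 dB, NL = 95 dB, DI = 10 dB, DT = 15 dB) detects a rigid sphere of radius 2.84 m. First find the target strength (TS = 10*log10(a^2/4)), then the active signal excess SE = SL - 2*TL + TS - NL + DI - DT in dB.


Step 1: TS = 10*log10(2.84^2/4) = 3.05 dB
Step 2: SE = SL - 2*TL + TS - NL + DI - DT = 205 - 2*46 + (3.05) - 95 + 10 - 15 = 16.05

16.05 dB


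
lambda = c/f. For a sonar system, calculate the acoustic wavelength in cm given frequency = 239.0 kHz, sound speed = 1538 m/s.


0.64 cm


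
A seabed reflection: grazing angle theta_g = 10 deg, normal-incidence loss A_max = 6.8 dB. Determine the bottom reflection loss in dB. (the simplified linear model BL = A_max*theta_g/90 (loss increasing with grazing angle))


BL = A_max * theta_g / 90 = 6.8 * 10 / 90 = 0.76

0.76 dB


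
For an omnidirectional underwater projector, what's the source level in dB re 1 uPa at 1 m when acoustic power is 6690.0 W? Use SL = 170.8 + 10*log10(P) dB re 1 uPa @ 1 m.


SL = 170.8 + 10*log10(6690.0) = 170.8 + 38.25 = 209.05

209.05 dB


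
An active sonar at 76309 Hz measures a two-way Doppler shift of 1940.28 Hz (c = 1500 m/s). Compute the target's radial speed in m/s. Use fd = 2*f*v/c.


From fd = 2*f*v/c, v = c*fd/(2*f) = 1500 * 1940.28 / (2*76309) = 19.07

19.07 m/s


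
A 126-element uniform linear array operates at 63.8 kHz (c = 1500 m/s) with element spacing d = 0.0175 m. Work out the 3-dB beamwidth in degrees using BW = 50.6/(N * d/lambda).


Step 1: lambda = 1500/63800 = 0.02351 m
Step 2: d/lambda = 0.0175/0.02351 = 0.7444
Step 3: BW = 50.6/(N * d/lambda) = 50.6/(126 * 0.7444) = 0.54

0.54 deg


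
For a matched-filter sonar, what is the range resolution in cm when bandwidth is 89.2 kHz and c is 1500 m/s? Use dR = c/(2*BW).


dR = c/(2*BW) = 1500 / (2 * 89.2e3) = 0.0084 m = 0.84 cm

0.84 cm


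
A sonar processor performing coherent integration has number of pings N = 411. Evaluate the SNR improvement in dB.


26.14 dB


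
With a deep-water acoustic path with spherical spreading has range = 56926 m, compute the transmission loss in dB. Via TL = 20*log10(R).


95.11 dB


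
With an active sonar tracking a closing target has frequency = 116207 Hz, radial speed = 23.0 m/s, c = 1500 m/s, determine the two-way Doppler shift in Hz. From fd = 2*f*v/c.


fd = 2*f*v/c = 2 * 116207 * 23.0 / 1500 = 3563.68

3563.68 Hz


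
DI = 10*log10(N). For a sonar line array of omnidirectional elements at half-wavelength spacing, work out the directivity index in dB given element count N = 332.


DI = 10*log10(332) = 25.21

25.21 dB


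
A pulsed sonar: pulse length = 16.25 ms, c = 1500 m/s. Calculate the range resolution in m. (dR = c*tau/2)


12.1875 m


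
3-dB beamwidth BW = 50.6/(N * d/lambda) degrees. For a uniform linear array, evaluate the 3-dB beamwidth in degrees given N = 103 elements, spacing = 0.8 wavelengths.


0.61 deg


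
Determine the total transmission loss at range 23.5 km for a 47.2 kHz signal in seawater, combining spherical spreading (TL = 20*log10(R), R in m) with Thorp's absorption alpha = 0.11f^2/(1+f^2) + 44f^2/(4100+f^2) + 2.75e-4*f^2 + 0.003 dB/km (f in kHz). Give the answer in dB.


468.51 dB


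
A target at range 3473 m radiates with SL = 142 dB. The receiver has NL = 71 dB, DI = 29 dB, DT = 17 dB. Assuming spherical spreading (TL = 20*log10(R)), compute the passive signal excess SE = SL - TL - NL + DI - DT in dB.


Step 1: TL = 20*log10(3473) = 70.81 dB
Step 2: SE = 142 - 70.81 - 71 + 29 - 17 = 12.19

12.19 dB


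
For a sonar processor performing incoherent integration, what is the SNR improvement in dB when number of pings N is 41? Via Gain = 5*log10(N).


8.06 dB


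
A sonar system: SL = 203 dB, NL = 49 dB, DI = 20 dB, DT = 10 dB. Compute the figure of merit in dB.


164 dB


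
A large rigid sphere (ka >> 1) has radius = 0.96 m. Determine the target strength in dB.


TS = 10*log10(0.96^2 / 4) = 10*log10(0.2304) = -6.38

-6.38 dB


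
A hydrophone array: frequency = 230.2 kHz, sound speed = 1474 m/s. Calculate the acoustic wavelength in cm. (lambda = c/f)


lambda = c/f = 1474 / 230200 = 0.0064 m = 0.64 cm

0.64 cm


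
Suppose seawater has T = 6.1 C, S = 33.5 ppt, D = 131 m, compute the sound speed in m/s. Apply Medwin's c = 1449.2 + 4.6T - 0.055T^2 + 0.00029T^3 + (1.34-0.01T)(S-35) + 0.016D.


c = 1449.2 + 4.6*6.1 - 0.055*6.1^2 + 0.00029*6.1^3 + (1.34 - 0.01*6.1)*(33.5 - 35) + 0.016*131 = 1475.46

1475.46 m/s


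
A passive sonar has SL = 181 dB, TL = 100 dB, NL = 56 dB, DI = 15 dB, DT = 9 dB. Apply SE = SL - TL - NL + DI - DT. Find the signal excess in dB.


SE = SL - TL - NL + DI - DT = 181 - 100 - 56 + 15 - 9 = 31

31 dB


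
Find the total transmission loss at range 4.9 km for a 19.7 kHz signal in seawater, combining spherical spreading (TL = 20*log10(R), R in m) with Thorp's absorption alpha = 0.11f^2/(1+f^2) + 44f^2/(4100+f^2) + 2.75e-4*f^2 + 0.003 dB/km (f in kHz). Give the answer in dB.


Step 1 (Thorp): alpha = 0.11*388.09/(1+388.09) + 44*388.09/(4100+388.09) + 2.75e-4*388.09 + 0.003 = 4.0242 dB/km
Step 2: TL_spread = 20*log10(4900) = 73.8 dB
Step 3: TL_abs = alpha*R = 4.0242 * 4.9 = 19.72 dB
Step 4: TL_total = 73.8 + 19.72 = 93.52

93.52 dB


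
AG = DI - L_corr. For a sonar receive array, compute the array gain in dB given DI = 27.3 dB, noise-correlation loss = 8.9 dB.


AG = DI - L_corr = 27.3 - 8.9 = 18.4

18.4 dB


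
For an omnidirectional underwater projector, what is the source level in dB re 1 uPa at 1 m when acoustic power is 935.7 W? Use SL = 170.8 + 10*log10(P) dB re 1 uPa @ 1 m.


SL = 170.8 + 10*log10(935.7) = 170.8 + 29.71 = 200.51

200.51 dB


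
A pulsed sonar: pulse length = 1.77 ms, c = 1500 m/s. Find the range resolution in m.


dR = c*tau/2 = 1500 * 1.77e-3 / 2 = 1.3275

1.3275 m


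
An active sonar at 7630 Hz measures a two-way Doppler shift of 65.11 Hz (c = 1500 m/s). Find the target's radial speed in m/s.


From fd = 2*f*v/c, v = c*fd/(2*f) = 1500 * 65.11 / (2*7630) = 6.4

6.4 m/s


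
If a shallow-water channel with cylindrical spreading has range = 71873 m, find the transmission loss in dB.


TL = 10*log10(71873) = 48.57

48.57 dB


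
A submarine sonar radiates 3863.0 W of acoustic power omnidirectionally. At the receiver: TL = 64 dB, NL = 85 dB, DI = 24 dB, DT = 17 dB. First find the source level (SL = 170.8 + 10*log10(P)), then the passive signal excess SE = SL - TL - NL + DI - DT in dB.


Step 1: SL = 170.8 + 10*log10(3863.0) = 206.67 dB
Step 2: SE = SL - TL - NL + DI - DT = 206.67 - 64 - 85 + 24 - 17 = 64.67

64.67 dB


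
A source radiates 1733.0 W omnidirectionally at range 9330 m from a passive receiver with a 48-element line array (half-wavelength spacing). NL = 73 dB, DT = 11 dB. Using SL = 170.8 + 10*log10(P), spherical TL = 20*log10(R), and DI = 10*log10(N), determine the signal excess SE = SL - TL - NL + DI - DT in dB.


Step 1: SL = 170.8 + 10*log10(1733.0) = 203.19 dB
Step 2: TL = 20*log10(9330) = 79.4 dB
Step 3: DI = 10*log10(48) = 16.81 dB
Step 4: SE = SL - TL - NL + DI - DT = 203.19 - 79.4 - 73 + 16.81 - 11 = 56.6

56.6 dB


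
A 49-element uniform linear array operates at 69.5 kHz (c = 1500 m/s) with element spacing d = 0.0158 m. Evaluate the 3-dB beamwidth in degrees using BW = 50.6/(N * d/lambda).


1.41 deg


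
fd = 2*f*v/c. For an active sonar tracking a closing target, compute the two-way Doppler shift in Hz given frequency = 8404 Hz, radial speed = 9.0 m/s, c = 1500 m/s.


100.85 Hz


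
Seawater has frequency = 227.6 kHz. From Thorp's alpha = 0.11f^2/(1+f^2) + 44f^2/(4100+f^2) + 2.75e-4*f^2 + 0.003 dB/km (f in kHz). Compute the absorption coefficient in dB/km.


f^2 = 51801.76
alpha = 0.11*51801.76/(1+51801.76) + 44*51801.76/(4100+51801.76) + 2.75e-4*51801.76 + 0.003 = 55.131

55.131 dB/km


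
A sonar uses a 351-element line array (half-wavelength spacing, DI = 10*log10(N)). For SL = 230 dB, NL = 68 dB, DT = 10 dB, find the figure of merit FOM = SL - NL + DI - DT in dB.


Step 1: DI = 10*log10(351) = 25.45 dB
Step 2: FOM = SL - NL + DI - DT = 230 - 68 + 25.45 - 10 = 177.45

177.45 dB


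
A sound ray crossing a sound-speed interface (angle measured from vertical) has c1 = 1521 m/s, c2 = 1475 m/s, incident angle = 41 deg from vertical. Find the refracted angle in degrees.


sin(theta2) = (c2/c1)*sin(theta1) = (1475/1521)*sin(41 deg) = 0.63622
theta2 = arcsin(0.63622) = 39.51

39.51 deg


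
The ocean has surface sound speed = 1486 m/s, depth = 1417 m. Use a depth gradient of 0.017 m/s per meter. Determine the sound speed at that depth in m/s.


1510.089 m/s


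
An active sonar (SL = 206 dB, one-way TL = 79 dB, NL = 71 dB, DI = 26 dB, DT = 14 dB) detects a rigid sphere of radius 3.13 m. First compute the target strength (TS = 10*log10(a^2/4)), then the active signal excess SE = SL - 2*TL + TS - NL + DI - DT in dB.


Step 1: TS = 10*log10(3.13^2/4) = 3.89 dB
Step 2: SE = SL - 2*TL + TS - NL + DI - DT = 206 - 2*79 + (3.89) - 71 + 26 - 14 = -7.11

-7.11 dB


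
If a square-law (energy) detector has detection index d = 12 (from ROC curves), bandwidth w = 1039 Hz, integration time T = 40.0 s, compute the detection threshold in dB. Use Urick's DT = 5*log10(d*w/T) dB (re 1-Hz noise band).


DT = 5*log10(d*w/T) = 5*log10(12 * 1039 / 40.0) = 5*log10(311.7) = 12.47

12.47 dB


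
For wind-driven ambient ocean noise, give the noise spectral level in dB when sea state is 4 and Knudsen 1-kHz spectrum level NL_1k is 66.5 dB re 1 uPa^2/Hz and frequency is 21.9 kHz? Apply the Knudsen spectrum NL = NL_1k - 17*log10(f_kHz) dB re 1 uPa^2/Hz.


NL = NL_1k - 17*log10(f_kHz) = 66.5 - 17*log10(21.9) = 66.5 - (22.79) = 43.71

43.71 dB


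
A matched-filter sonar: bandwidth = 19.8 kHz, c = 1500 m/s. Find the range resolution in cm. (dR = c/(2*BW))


dR = c/(2*BW) = 1500 / (2 * 19.8e3) = 0.0379 m = 3.79 cm

3.79 cm


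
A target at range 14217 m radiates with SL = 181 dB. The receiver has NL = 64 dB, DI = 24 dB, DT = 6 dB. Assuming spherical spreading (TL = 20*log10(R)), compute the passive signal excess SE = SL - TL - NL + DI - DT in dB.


51.94 dB


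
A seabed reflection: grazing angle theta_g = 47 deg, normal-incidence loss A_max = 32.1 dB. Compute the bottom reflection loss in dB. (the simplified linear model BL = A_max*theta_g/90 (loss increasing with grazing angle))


BL = A_max * theta_g / 90 = 32.1 * 47 / 90 = 16.76

16.76 dB


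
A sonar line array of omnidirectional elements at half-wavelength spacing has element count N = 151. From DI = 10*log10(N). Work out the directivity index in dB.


21.79 dB


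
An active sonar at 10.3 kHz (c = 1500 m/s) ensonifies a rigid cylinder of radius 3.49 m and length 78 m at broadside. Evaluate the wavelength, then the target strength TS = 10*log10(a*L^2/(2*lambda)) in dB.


Step 1: lambda = c/f = 1500/10300 = 0.14563 m
Step 2: TS = 10*log10(a*L^2/(2*lambda)) = 10*log10(3.49*78^2/(2*0.14563)) = 48.63

48.63 dB


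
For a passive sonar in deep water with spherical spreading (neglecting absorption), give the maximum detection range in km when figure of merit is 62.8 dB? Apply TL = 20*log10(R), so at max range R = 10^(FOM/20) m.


At max range FOM = TL, so 20*log10(R) = 62.8
R = 10^(62.8/20) = 1380.38 m = 1.38 km

1.38 km


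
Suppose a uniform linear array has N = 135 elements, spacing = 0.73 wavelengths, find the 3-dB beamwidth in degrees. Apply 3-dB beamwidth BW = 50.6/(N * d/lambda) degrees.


BW = 50.6 / (135 * 0.73) = 50.6 / 98.55 = 0.51

0.51 deg


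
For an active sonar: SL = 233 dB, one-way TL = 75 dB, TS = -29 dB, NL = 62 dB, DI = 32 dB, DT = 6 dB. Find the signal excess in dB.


SE = SL - 2*TL + TS - NL + DI - DT = 233 - 2*75 + (-29) - 62 + 32 - 6 = 18

18 dB


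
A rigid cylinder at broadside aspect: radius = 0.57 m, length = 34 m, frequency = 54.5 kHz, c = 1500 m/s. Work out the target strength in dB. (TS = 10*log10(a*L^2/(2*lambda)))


lambda = 1500/54500 = 0.02752 m
TS = 10*log10(0.57*34^2/(2*0.02752)) = 40.78

40.78 dB


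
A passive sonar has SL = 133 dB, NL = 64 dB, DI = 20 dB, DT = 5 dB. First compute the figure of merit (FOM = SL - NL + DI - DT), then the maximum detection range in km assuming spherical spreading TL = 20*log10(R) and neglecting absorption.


Step 1: FOM = SL - NL + DI - DT = 133 - 64 + 20 - 5 = 84 dB
Step 2: at max range FOM = TL = 20*log10(R), so R = 10^(84/20) = 15848.93 m = 15.85 km

15.85 km


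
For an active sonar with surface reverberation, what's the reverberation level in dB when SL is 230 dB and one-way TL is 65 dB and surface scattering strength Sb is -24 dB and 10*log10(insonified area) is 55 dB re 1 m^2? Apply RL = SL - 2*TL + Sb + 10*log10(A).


RL = SL - 2*TL + Sb + 10*log10(A) = 230 - 2*65 + (-24) + 55 = 131

131 dB


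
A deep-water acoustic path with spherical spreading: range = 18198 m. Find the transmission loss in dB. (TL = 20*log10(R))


85.2 dB


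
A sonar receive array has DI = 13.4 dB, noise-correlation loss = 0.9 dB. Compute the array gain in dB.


AG = DI - L_corr = 13.4 - 0.9 = 12.5

12.5 dB


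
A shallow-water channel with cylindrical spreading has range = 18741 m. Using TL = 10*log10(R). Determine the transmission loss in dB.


TL = 10*log10(18741) = 42.73

42.73 dB


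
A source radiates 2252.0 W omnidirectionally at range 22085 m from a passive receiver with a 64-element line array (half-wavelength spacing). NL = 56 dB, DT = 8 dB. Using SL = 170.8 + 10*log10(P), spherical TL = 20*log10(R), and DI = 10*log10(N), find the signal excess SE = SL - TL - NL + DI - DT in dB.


71.51 dB


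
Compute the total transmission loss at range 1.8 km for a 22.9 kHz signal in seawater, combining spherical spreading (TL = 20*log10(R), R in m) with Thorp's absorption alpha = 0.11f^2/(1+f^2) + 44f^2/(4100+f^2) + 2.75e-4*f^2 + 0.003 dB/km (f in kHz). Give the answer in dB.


Step 1 (Thorp): alpha = 0.11*524.41/(1+524.41) + 44*524.41/(4100+524.41) + 2.75e-4*524.41 + 0.003 = 5.2466 dB/km
Step 2: TL_spread = 20*log10(1800) = 65.11 dB
Step 3: TL_abs = alpha*R = 5.2466 * 1.8 = 9.44 dB
Step 4: TL_total = 65.11 + 9.44 = 74.55

74.55 dB


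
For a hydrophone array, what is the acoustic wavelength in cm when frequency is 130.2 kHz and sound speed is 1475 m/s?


1.13 cm


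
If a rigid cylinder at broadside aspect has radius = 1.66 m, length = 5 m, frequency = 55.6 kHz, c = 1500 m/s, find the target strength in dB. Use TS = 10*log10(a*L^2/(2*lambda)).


lambda = 1500/55600 = 0.02698 m
TS = 10*log10(1.66*5^2/(2*0.02698)) = 28.86

28.86 dB


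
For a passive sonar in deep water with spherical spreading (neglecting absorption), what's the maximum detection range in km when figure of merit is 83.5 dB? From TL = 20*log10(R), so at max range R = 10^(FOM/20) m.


14.96 km


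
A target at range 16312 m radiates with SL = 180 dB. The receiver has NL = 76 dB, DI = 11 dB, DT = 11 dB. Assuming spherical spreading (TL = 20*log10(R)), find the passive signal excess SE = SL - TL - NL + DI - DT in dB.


Step 1: TL = 20*log10(16312) = 84.25 dB
Step 2: SE = 180 - 84.25 - 76 + 11 - 11 = 19.75

19.75 dB


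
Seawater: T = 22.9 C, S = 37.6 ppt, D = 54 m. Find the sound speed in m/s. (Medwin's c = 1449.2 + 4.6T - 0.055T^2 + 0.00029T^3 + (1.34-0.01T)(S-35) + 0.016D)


c = 1449.2 + 4.6*22.9 - 0.055*22.9^2 + 0.00029*22.9^3 + (1.34 - 0.01*22.9)*(37.6 - 35) + 0.016*54 = 1532.93

1532.93 m/s


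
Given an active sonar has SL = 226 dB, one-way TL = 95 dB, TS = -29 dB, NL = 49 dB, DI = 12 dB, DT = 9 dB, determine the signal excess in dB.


SE = SL - 2*TL + TS - NL + DI - DT = 226 - 2*95 + (-29) - 49 + 12 - 9 = -39

-39 dB


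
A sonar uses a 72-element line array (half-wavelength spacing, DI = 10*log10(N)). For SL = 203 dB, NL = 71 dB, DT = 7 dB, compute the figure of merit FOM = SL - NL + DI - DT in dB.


Step 1: DI = 10*log10(72) = 18.57 dB
Step 2: FOM = SL - NL + DI - DT = 203 - 71 + 18.57 - 7 = 143.57

143.57 dB


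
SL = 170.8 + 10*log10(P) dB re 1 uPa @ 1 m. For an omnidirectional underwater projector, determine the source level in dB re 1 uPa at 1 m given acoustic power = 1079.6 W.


201.13 dB


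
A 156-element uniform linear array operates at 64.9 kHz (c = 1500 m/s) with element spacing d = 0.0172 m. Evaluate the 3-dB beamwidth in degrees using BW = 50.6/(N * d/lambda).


Step 1: lambda = 1500/64900 = 0.02311 m
Step 2: d/lambda = 0.0172/0.02311 = 0.7443
Step 3: BW = 50.6/(N * d/lambda) = 50.6/(156 * 0.7443) = 0.44

0.44 deg


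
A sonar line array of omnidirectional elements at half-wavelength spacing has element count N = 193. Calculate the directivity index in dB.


22.86 dB


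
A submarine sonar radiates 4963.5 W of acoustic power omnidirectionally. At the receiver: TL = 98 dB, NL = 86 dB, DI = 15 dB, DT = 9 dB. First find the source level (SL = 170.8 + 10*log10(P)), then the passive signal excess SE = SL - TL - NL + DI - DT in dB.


Step 1: SL = 170.8 + 10*log10(4963.5) = 207.76 dB
Step 2: SE = SL - TL - NL + DI - DT = 207.76 - 98 - 86 + 15 - 9 = 29.76

29.76 dB
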